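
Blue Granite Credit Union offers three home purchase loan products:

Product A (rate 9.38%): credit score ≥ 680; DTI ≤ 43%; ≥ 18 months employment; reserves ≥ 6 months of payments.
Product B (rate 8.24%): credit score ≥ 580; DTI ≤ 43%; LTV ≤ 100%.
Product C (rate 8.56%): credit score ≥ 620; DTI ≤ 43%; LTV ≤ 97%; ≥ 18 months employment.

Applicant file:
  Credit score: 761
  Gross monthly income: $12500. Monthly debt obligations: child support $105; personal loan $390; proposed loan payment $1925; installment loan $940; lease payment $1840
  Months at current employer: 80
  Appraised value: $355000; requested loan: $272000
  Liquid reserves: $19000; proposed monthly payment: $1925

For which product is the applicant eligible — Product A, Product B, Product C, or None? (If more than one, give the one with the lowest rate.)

Total debts = (105 + 390 + 1,925 + 940 + 1,840) = 5,200; DTI = 5,200/12,500 = 41.6%.
LTV = 272,000/355,000 = 76.6%.
Reserves = 19,000/1,925 = 9.9 months.
Product A: score 761 ≥ 680; DTI 41.6% ≤ 43%; employment 80 ≥ 18 mo; reserves 9.9 ≥ 6 mo → qualifies.
Product B: score 761 ≥ 580; DTI 41.6% ≤ 43%; LTV 76.6% ≤ 100% → qualifies.
Product C: score 761 ≥ 620; DTI 41.6% ≤ 43%; LTV 76.6% ≤ 97%; employment 80 ≥ 18 mo → qualifies.
Qualifying: Product A, Product B, Product C. Lowest rate is 8.24% → Product B.

Product B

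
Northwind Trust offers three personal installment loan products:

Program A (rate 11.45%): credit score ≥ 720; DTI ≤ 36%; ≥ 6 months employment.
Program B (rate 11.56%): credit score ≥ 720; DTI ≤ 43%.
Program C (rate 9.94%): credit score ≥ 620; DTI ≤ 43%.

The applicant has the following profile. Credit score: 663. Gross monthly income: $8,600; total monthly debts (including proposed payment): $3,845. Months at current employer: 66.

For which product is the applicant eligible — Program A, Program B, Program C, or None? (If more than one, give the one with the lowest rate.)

DTI = 3,845/8,600 = 44.7%.
Program A: score 663 < 720; DTI 44.7% > 36%; employment 66 ≥ 6 mo → does not qualify.
Program B: score 663 < 720; DTI 44.7% > 43% → does not qualify.
Program C: score 663 ≥ 620; DTI 44.7% > 43% → does not qualify.

None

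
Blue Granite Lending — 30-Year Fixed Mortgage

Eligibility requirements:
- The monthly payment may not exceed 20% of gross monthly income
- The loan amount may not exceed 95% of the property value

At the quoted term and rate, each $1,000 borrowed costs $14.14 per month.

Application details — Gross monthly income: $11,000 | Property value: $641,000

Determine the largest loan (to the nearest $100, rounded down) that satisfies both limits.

$155,500

Payment cap: 20% × $11,000 = $2,200/month.
At $14.14 per $1,000, that supports 2,200/14.14 × 1,000 ≈ $155,586 → $155,500.
LTV cap: 95% × $641,000 = $608,950 → $608,900.
Binding constraint: payment-to-income.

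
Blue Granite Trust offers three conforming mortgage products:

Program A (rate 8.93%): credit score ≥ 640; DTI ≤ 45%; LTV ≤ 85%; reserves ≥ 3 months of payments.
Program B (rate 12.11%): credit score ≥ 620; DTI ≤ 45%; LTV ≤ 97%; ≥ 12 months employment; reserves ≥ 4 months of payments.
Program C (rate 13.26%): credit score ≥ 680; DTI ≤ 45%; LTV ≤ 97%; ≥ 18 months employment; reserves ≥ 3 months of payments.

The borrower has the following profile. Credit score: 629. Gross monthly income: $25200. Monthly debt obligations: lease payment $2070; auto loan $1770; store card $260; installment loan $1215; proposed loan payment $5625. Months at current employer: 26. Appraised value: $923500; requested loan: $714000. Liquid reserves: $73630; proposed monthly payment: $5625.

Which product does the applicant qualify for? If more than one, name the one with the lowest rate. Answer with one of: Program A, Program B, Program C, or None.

Total debts = (2,070 + 1,770 + 260 + 1,215 + 5,625) = 10,940; DTI = 10,940/25,200 = 43.4%.
LTV = 714,000/923,500 = 77.3%.
Reserves = 73,630/5,625 = 13.1 months.
Program A: score 629 < 640; DTI 43.4% ≤ 45%; LTV 77.3% ≤ 85%; reserves 13.1 ≥ 3 mo → does not qualify.
Program B: score 629 ≥ 620; DTI 43.4% ≤ 45%; LTV 77.3% ≤ 97%; employment 26 ≥ 12 mo; reserves 13.1 ≥ 4 mo → qualifies.
Program C: score 629 < 680; DTI 43.4% ≤ 45%; LTV 77.3% ≤ 97%; employment 26 ≥ 18 mo; reserves 13.1 ≥ 3 mo → does not qualify.

Program B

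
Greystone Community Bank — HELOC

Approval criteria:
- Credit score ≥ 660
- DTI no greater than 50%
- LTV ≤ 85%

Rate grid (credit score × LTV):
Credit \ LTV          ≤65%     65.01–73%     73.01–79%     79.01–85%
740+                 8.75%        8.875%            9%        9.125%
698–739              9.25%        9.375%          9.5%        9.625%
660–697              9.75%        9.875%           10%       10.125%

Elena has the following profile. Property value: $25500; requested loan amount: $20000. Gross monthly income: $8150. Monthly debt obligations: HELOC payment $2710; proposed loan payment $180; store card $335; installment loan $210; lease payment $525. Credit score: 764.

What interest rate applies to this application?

9%

Credit score 764 ≥ 660; Total monthly debts = (2,710 + 180 + 335 + 210 + 525) = 3,960. Debt-to-income = 3,960/8,150 = 48.6% — meets 50% limit
LTV: 20,000 ÷ 25,500 = 78.4%, within 85% cap
Row: 764 falls in 740+. Column: 78.4% falls in 73.01–79%. Rate = 9%.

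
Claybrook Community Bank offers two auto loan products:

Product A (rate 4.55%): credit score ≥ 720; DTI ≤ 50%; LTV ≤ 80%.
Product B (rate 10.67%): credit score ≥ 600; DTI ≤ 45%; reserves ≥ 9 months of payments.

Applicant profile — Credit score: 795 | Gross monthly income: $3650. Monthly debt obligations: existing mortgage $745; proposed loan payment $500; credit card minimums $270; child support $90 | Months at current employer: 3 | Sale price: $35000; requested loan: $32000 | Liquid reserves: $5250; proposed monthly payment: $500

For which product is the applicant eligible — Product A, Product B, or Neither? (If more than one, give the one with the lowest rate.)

Product B

Total debts = (745 + 500 + 270 + 90) = 1,605; DTI = 1,605/3,650 = 44%.
LTV = 32,000/35,000 = 91.4%.
Reserves = 5,250/500 = 10.5 months.
Product A: score 795 ≥ 720; DTI 44% ≤ 50%; LTV 91.4% > 80% → does not qualify.
Product B: score 795 ≥ 600; DTI 44% ≤ 45%; reserves 10.5 ≥ 9 mo → qualifies.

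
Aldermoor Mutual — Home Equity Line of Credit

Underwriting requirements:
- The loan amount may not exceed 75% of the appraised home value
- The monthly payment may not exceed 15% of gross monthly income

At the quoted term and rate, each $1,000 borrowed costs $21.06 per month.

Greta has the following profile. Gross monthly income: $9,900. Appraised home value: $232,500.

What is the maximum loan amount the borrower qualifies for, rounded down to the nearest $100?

$70,500

Payment cap: 15% × $9,900 = $1,485/month.
At $21.06 per $1,000, that supports 1,485/21.06 × 1,000 ≈ $70,512 → $70,500.
LTV cap: 75% × $232,500 = $174,375 → $174,300.
Binding constraint: payment-to-income.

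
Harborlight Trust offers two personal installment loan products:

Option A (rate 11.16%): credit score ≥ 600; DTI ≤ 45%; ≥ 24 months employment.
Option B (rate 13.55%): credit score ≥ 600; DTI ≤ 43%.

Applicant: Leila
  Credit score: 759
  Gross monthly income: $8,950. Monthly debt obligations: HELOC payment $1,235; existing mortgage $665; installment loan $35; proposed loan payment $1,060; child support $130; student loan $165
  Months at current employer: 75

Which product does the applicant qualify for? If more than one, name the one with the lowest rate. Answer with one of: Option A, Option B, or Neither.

Total debts = (1,235 + 665 + 35 + 1,060 + 130 + 165) = 3,290; DTI = 3,290/8,950 = 36.8%.
Option A: score 759 ≥ 600; DTI 36.8% ≤ 45%; employment 75 ≥ 24 mo → qualifies.
Option B: score 759 ≥ 600; DTI 36.8% ≤ 43% → qualifies.
Qualifying: Option A, Option B. Lowest rate is 11.16% → Option A.

Option A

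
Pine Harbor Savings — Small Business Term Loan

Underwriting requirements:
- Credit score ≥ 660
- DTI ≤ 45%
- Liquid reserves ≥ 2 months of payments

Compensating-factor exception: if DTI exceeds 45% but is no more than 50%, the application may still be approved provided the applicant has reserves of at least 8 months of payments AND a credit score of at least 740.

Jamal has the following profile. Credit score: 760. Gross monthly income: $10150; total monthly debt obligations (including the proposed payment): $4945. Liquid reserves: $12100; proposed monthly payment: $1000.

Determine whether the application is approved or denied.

Approved

Credit score 760 ≥ 660 (meets base)
DTI = 4,945/10,150 = 48.7% > 45% — standard DTI limit exceeded.
Liquid reserves cover 12,100/1,000 = 12.1 months — ≥ 2 required
DTI 48.7% is within the 45%–50% exception band; checking compensating factors.
Reserves 12.1 ≥ 8 months; credit score 760 ≥ 740.
Both override conditions satisfied; DTI exception granted.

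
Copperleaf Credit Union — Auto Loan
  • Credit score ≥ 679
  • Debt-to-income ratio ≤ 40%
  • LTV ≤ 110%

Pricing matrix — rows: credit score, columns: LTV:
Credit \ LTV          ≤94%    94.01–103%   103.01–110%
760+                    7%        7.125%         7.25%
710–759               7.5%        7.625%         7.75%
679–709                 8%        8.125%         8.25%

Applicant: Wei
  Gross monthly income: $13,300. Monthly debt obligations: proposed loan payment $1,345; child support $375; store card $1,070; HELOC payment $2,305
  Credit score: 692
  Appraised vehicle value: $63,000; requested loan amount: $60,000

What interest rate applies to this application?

Credit score 692 ≥ 679; Total monthly debts = (1,345 + 375 + 1,070 + 2,305) = 5,095. DTI = 5,095/13,300 = 38.3% ≤ 40%
Loan-to-value = 60,000/63,000 = 95.2% — pass (110% max)
Row: 692 falls in 679–709. Column: 95.2% falls in 94.01–103%. Rate = 8.125%.

8.125%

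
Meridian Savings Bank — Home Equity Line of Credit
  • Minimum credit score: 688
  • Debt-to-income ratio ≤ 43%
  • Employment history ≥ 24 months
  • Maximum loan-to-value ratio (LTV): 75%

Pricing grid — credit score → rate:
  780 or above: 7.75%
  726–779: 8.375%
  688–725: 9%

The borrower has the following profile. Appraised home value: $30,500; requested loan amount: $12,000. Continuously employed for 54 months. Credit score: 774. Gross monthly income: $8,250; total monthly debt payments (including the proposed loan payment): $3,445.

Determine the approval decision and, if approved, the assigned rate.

Credit score 774 ≥ 688 (meets minimum)
Debt-to-income = 3,445/8,250 = 41.8% — meets 43% limit
LTV: 12,000 ÷ 30,500 = 39.3%, within 75% cap
Employment 54 ≥ 24 months
All requirements met. Score 774 falls in the 726–779 tier → 8.375%.

Approved at 8.375%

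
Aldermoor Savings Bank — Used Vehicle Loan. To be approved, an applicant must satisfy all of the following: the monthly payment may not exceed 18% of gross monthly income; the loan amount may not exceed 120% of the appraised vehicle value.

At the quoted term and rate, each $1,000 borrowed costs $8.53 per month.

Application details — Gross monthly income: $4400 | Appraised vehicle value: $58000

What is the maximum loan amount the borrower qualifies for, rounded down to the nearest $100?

$69,600

Payment cap: 18% × $4,400 = $792/month.
At $8.53 per $1,000, that supports 792/8.53 × 1,000 ≈ $92,848 → $92,800.
LTV cap: 120% × $58,000 = $69,600 → $69,600.
Binding constraint: loan-to-value.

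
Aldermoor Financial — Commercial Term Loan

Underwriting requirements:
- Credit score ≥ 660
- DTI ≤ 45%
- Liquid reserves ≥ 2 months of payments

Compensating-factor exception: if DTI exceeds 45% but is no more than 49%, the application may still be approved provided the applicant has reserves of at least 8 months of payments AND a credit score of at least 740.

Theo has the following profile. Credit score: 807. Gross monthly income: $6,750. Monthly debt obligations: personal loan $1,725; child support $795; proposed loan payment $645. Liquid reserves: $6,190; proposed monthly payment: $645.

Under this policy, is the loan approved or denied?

Credit score 807 ≥ 660 (meets base)
Total debts = (1,725 + 795 + 645) = 3,165. DTI = 3,165/6,750 = 46.9% > 45% — standard DTI limit exceeded.
Liquid reserves cover 6,190/645 = 9.6 months — ≥ 2 required
DTI 46.9% is within the 45%–49% exception band; checking compensating factors.
Override check — reserves: 9.6 mo (ok); score: 807 (ok).
Both compensating conditions met → exception applies.

Approved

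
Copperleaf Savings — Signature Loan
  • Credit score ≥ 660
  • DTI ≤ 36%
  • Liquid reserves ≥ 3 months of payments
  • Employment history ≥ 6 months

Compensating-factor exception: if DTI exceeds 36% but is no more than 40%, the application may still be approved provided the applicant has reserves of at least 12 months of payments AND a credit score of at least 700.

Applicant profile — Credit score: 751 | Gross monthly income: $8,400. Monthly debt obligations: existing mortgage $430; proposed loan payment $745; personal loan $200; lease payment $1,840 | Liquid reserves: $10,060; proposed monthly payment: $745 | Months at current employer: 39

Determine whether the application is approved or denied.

Credit score 751 ≥ 660 (meets base)
Total debts = (430 + 745 + 200 + 1,840) = 3,215. DTI: 3,215 ÷ 8,400 = 38.3%, over the 36% base limit.
Liquid reserves cover 10,060/745 = 13.5 months — ≥ 3 required
Employment 39 ≥ 6 months
38.3% falls in the override range (36%–40%), so the compensating-factor test applies.
Reserves 13.5 ≥ 12 months; credit score 751 ≥ 700.
Both compensating conditions met → exception applies.

Approved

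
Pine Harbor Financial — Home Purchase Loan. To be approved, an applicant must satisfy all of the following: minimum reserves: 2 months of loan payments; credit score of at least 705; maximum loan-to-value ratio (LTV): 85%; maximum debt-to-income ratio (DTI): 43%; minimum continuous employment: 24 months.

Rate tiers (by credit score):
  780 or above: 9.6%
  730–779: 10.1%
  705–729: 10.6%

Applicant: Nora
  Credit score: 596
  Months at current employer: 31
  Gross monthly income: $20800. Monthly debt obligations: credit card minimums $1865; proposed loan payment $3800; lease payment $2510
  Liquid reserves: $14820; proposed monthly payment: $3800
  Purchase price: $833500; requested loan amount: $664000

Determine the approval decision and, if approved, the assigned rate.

Credit score 596 < 705 (below minimum)
Total monthly debts = (1,865 + 3,800 + 2,510) = 8,175. DTI: 8,175 ÷ 20,800 = 39.3%, within the 43% cap
Employment 31 ≥ 24 months
Liquid reserves cover 14,820/3,800 = 3.9 months — ≥ 2 required
Loan-to-value = 664,000/833,500 = 79.7% — pass (85% max)
Not all requirements met → denied.

Denied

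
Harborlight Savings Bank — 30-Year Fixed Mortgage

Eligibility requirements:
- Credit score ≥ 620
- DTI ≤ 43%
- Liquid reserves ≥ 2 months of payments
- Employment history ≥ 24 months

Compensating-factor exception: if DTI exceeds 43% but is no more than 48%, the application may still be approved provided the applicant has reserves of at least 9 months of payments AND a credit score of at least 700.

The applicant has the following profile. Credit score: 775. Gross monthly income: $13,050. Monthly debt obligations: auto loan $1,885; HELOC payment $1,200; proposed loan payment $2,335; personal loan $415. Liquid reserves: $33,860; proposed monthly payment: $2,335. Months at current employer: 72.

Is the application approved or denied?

Credit score 775 ≥ 620 (meets base)
Total debts = (1,885 + 1,200 + 2,335 + 415) = 5,835. DTI: 5,835 ÷ 13,050 = 44.7%, over the 43% base limit.
Liquid reserves cover 33,860/2,335 = 14.5 months — ≥ 2 required
Employment 72 ≥ 24 months
DTI 44.7% is within the 43%–48% exception band; checking compensating factors.
Override check — reserves: 14.5 mo (ok); score: 775 (ok).
Both override conditions satisfied; DTI exception granted.

Approved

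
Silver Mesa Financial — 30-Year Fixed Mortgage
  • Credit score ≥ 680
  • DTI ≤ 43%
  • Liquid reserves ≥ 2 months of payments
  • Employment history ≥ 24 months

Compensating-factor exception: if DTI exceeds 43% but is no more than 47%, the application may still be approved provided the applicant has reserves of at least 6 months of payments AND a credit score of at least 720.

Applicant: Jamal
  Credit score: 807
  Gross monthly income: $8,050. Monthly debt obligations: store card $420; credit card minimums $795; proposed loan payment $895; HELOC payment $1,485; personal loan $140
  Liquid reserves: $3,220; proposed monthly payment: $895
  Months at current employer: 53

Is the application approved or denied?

Credit score 807 ≥ 680 (meets base)
Total debts = (420 + 795 + 895 + 1,485 + 140) = 3,735. DTI: 3,735 ÷ 8,050 = 46.4%, over the 43% base limit.
Reserves = 3,220/895 = 3.6 months ≥ 2
Employment 53 ≥ 24 months
DTI 46.4% is within the 43%–47% exception band; checking compensating factors.
Reserves 3.6 < 6 months; credit score 807 ≥ 720.
Compensating-factor requirement not fully met.

Denied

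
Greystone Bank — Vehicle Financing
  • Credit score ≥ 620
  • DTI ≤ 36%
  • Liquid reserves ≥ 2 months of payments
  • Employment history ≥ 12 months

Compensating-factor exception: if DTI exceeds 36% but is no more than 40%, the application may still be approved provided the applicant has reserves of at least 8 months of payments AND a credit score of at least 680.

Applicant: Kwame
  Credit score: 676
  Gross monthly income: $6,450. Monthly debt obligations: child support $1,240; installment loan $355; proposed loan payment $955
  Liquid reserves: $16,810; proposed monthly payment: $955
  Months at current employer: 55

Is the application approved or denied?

Credit score 676 ≥ 620 (meets base)
Total debts = (1,240 + 355 + 955) = 2,550. DTI: 2,550 ÷ 6,450 = 39.5%, over the 36% base limit.
Reserves: 16,810 ÷ 955 = 17.6 months (meets 2-month minimum)
Employment 55 ≥ 12 months
39.5% falls in the override range (36%–40%), so the compensating-factor test applies.
Override check — reserves: 17.6 mo (ok); score: 676 (below 680).
Compensating-factor requirement not fully met.

Denied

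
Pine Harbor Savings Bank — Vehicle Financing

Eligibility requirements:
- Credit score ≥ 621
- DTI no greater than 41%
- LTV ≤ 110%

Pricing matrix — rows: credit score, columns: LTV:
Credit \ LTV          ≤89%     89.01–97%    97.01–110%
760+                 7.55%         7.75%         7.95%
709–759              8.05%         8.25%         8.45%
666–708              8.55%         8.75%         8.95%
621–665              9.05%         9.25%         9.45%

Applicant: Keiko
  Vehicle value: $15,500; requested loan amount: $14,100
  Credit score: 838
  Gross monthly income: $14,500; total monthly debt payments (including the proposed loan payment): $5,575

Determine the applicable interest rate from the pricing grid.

Credit score 838 ≥ 621; DTI: 5,575 ÷ 14,500 = 38.4%, within the 41% cap
Loan-to-value = 14,100/15,500 = 91% — pass (110% max)
Credit 838 → row 760+; LTV 91% → column 89.01–97%. Grid cell → 7.75%.

7.75%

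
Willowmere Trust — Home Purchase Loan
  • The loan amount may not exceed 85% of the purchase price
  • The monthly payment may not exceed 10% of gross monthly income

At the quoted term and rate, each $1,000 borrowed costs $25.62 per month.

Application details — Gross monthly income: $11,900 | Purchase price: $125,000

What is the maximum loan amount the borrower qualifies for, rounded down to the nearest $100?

Payment cap: 10% × $11,900 = $1,190/month.
At $25.62 per $1,000, that supports 1,190/25.62 × 1,000 ≈ $46,448 → $46,400.
LTV cap: 85% × $125,000 = $106,250 → $106,200.
Binding constraint: payment-to-income.

$46,400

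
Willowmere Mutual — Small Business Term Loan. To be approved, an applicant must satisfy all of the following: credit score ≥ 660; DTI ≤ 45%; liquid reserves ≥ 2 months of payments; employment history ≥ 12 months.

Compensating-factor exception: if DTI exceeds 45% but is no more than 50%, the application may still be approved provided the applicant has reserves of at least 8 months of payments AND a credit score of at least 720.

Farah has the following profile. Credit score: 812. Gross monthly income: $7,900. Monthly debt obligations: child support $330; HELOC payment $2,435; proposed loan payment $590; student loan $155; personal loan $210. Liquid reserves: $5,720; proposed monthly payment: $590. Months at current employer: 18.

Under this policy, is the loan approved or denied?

Approved

Credit score 812 ≥ 660 (meets base)
Total debts = (330 + 2,435 + 590 + 155 + 210) = 3,720. DTI = 3,720/7,900 = 47.1% > 45% — standard DTI limit exceeded.
Reserves = 5,720/590 = 9.7 months ≥ 2
Employment 18 ≥ 12 months
47.1% falls in the override range (45%–50%), so the compensating-factor test applies.
Reserves 9.7 ≥ 8 months; credit score 812 ≥ 720.
Both override conditions satisfied; DTI exception granted.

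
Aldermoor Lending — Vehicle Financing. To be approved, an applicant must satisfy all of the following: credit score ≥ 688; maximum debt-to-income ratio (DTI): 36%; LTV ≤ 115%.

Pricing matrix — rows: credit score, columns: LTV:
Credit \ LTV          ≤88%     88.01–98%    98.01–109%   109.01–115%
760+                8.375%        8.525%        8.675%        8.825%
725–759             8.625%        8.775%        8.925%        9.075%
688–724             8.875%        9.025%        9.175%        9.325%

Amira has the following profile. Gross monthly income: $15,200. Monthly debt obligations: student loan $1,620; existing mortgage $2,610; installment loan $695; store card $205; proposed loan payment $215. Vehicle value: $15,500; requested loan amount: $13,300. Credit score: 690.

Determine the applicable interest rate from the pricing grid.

8.875%

Credit score 690 ≥ 688; Total monthly debts = (1,620 + 2,610 + 695 + 205 + 215) = 5,345. DTI: 5,345 ÷ 15,200 = 35.2%, within the 36% cap
LTV = 13,300/15,500 = 85.8% ≤ 115%
Score 690 is in the 688–724 band; LTV 85.8% is in the ≤88% band → 8.875%.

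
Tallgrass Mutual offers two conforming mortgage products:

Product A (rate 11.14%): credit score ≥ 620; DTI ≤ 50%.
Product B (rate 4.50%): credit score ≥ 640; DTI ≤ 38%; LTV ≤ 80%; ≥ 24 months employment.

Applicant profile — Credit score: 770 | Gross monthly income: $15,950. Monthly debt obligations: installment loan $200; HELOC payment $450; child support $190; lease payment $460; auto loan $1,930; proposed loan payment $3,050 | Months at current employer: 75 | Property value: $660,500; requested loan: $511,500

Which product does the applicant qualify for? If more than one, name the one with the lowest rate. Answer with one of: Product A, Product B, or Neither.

Product A

Total debts = (200 + 450 + 190 + 460 + 1,930 + 3,050) = 6,280; DTI = 6,280/15,950 = 39.4%.
LTV = 511,500/660,500 = 77.4%.
Product A: score 770 ≥ 620; DTI 39.4% ≤ 50% → qualifies.
Product B: score 770 ≥ 640; DTI 39.4% > 38%; LTV 77.4% ≤ 80%; employment 75 ≥ 24 mo → does not qualify.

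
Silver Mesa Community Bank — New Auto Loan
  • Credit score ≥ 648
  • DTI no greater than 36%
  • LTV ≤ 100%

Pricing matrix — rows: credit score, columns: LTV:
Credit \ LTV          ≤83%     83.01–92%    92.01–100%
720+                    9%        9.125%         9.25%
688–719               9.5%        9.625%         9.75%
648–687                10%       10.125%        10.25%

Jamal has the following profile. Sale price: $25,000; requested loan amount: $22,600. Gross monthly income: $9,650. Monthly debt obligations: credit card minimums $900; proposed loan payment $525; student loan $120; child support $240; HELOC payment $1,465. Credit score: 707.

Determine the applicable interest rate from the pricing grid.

9.625%

Credit score 707 ≥ 648; Total monthly debts = (900 + 525 + 120 + 240 + 1,465) = 3,250. DTI: 3,250 ÷ 9,650 = 33.7%, within the 36% cap
LTV = 22,600/25,000 = 90.4% ≤ 100%
Credit 707 → row 688–719; LTV 90.4% → column 83.01–92%. Grid cell → 9.625%.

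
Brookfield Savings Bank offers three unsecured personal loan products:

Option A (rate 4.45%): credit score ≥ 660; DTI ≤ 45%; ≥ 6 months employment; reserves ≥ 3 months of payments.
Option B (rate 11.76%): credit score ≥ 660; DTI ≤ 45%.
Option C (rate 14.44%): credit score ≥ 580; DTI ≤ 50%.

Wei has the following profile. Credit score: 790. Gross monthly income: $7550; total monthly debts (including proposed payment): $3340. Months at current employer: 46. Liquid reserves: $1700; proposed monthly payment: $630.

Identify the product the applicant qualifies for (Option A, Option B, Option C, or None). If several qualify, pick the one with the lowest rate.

Option B

DTI = 3,340/7,550 = 44.2%.
Reserves = 1,700/630 = 2.7 months.
Option A: score 790 ≥ 660; DTI 44.2% ≤ 45%; employment 46 ≥ 6 mo; reserves 2.7 < 3 mo → does not qualify.
Option B: score 790 ≥ 660; DTI 44.2% ≤ 45% → qualifies.
Option C: score 790 ≥ 580; DTI 44.2% ≤ 50% → qualifies.
Qualifying: Option B, Option C. Lowest rate is 11.76% → Option B.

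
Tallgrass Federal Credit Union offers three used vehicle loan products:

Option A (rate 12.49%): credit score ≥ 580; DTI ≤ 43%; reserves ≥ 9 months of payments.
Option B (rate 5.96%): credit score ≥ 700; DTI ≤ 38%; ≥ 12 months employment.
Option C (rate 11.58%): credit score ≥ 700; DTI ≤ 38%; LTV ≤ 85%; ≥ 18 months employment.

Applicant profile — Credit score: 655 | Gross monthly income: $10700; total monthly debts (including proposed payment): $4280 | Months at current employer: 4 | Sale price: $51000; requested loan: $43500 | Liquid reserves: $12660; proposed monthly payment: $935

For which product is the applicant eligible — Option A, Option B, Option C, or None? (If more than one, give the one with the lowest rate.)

Option A

DTI = 4,280/10,700 = 40%.
LTV = 43,500/51,000 = 85.3%.
Reserves = 12,660/935 = 13.5 months.
Option A: score 655 ≥ 580; DTI 40% ≤ 43%; reserves 13.5 ≥ 9 mo → qualifies.
Option B: score 655 < 700; DTI 40% > 38%; employment 4 < 12 mo → does not qualify.
Option C: score 655 < 700; DTI 40% > 38%; LTV 85.3% > 85%; employment 4 < 18 mo → does not qualify.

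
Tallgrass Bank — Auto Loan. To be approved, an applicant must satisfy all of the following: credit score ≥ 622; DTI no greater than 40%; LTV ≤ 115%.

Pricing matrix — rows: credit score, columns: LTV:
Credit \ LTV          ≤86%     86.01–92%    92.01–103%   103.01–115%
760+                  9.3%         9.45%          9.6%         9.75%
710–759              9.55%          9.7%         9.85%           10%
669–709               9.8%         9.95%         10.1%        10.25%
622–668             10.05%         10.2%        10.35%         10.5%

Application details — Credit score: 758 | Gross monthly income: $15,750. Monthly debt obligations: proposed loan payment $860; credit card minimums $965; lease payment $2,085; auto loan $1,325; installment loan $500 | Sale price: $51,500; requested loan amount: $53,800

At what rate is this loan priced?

10%

Credit score 758 ≥ 622; Total monthly debts = (860 + 965 + 2,085 + 1,325 + 500) = 5,735. DTI: 5,735 ÷ 15,750 = 36.4%, within the 40% cap
Loan-to-value = 53,800/51,500 = 104.5% — pass (115% max)
Row: 758 falls in 710–759. Column: 104.5% falls in 103.01–115%. Rate = 10%.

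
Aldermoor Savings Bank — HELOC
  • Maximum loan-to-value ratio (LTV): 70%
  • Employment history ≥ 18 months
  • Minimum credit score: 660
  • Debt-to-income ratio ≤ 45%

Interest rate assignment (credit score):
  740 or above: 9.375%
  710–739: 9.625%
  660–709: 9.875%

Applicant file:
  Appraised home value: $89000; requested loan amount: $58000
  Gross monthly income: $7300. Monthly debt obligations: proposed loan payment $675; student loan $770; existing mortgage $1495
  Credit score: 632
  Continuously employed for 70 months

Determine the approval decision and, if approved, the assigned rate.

Denied

Credit score 632 < 660 (below minimum)
LTV: 58,000 ÷ 89,000 = 65.2%, within 70% cap
Employment 70 ≥ 18 months
Total monthly debts = (675 + 770 + 1,495) = 2,940. DTI = 2,940/7,300 = 40.3% ≤ 45%
Not all requirements met → denied.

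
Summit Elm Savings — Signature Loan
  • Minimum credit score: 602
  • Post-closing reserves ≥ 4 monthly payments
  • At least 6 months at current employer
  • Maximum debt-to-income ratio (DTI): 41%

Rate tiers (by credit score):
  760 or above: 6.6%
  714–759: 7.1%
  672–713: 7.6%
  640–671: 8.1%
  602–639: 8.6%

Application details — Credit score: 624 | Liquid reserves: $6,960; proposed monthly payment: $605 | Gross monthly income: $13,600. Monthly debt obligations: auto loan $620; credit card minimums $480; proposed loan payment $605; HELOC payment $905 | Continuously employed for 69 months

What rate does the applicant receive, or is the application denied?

Approved at 8.6%

Credit score 624 ≥ 602 (meets minimum)
Total monthly debts = (620 + 480 + 605 + 905) = 2,610. DTI: 2,610 ÷ 13,600 = 19.2%, within the 41% cap
Reserves: 6,960 ÷ 605 = 11.5 months (meets 4-month minimum)
Employment 69 ≥ 6 months
All requirements met. Score 624 falls in the 602–639 tier → 8.6%.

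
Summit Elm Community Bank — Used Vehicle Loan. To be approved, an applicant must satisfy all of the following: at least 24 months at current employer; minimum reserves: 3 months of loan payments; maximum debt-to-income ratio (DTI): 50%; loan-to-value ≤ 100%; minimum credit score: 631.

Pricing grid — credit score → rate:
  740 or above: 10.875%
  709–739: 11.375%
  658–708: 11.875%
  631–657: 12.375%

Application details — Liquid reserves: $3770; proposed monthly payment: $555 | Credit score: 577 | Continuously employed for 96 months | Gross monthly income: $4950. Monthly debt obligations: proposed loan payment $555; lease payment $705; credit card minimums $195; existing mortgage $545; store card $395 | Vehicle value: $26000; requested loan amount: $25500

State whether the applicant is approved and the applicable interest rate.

Denied

Credit score 577 < 631 (below minimum)
Employment 96 ≥ 24 months
LTV: 25,500 ÷ 26,000 = 98.1%, within 100% cap
Total monthly debts = (555 + 705 + 195 + 545 + 395) = 2,395. DTI = 2,395/4,950 = 48.4% ≤ 50%
Reserves: 3,770 ÷ 555 = 6.8 months (meets 3-month minimum)
Not all requirements met → denied.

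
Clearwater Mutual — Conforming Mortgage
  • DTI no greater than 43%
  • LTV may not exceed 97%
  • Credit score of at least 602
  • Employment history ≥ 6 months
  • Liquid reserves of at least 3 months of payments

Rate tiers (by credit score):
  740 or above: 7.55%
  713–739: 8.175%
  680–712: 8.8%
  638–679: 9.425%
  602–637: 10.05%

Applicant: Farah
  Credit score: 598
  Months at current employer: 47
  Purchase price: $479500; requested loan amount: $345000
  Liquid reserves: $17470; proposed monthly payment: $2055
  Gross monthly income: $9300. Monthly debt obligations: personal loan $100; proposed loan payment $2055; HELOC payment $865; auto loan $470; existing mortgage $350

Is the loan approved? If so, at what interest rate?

Credit score 598 < 602 (below minimum)
Employment 47 ≥ 6 months
Loan-to-value = 345,000/479,500 = 71.9% — pass (97% max)
Total monthly debts = (100 + 2,055 + 865 + 470 + 350) = 3,840. DTI = 3,840/9,300 = 41.3% ≤ 43%
Reserves: 17,470 ÷ 2,055 = 8.5 months (meets 3-month minimum)
Not all requirements met → denied.

Denied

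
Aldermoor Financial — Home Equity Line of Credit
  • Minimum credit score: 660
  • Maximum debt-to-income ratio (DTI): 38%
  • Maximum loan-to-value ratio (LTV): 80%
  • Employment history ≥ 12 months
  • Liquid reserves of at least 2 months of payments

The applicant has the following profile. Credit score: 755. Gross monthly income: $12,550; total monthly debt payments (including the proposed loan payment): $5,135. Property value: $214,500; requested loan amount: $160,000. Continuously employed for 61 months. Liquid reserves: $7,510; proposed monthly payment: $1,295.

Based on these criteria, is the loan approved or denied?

Denied

Credit score 755 ≥ 660 (meets)
DTI = 5,135/12,550 = 40.9% > 38%
LTV = 160,000/214,500 = 74.6% ≤ 80%
Employment 61 ≥ 12 months
Reserves: 7,510 ÷ 1,295 = 5.8 months (meets 2-month minimum)
Fails on DTI.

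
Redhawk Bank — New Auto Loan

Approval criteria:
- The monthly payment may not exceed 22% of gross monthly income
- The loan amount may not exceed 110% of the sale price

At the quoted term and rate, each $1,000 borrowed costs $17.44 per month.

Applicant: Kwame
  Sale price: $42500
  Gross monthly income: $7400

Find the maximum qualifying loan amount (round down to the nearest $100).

Payment cap: 22% × $7,400 = $1,628/month.
At $17.44 per $1,000, that supports 1,628/17.44 × 1,000 ≈ $93,348 → $93,300.
LTV cap: 110% × $42,500 = $46,750 → $46,700.
Binding constraint: loan-to-value.

$46,700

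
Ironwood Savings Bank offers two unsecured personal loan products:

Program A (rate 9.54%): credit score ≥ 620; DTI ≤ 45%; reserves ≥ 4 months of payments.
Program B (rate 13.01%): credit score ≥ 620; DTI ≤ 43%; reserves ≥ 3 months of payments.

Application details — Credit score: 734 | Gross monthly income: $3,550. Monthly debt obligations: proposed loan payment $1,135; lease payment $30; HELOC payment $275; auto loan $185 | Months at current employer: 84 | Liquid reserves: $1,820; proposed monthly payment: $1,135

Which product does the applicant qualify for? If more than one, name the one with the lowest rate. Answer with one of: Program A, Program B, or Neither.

Neither

Total debts = (1,135 + 30 + 275 + 185) = 1,625; DTI = 1,625/3,550 = 45.8%.
Reserves = 1,820/1,135 = 1.6 months.
Program A: score 734 ≥ 620; DTI 45.8% > 45%; reserves 1.6 < 4 mo → does not qualify.
Program B: score 734 ≥ 620; DTI 45.8% > 43%; reserves 1.6 < 3 mo → does not qualify.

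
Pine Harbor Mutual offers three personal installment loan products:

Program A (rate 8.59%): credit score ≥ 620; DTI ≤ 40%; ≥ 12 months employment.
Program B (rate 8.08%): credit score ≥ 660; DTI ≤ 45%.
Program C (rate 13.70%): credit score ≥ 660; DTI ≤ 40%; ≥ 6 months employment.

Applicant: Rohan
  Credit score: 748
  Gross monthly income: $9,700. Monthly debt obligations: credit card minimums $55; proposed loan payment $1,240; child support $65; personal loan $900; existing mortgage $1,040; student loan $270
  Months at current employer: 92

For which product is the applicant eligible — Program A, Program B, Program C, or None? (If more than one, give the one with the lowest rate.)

Total debts = (55 + 1,240 + 65 + 900 + 1,040 + 270) = 3,570; DTI = 3,570/9,700 = 36.8%.
Program A: score 748 ≥ 620; DTI 36.8% ≤ 40%; employment 92 ≥ 12 mo → qualifies.
Program B: score 748 ≥ 660; DTI 36.8% ≤ 45% → qualifies.
Program C: score 748 ≥ 660; DTI 36.8% ≤ 40%; employment 92 ≥ 6 mo → qualifies.
Qualifying: Program A, Program B, Program C. Lowest rate is 8.08% → Program B.

Program B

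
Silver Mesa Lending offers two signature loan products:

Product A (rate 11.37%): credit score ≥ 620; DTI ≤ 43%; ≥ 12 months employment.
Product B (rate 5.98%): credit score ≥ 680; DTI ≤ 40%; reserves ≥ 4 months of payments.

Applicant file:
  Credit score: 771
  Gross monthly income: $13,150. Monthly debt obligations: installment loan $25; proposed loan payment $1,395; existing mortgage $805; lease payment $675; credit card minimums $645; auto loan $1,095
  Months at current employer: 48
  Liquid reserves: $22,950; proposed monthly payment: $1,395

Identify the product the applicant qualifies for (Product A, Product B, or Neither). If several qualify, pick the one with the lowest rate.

Product B

Total debts = (25 + 1,395 + 805 + 675 + 645 + 1,095) = 4,640; DTI = 4,640/13,150 = 35.3%.
Reserves = 22,950/1,395 = 16.5 months.
Product A: score 771 ≥ 620; DTI 35.3% ≤ 43%; employment 48 ≥ 12 mo → qualifies.
Product B: score 771 ≥ 680; DTI 35.3% ≤ 40%; reserves 16.5 ≥ 4 mo → qualifies.
Qualifying: Product A, Product B. Lowest rate is 5.98% → Product B.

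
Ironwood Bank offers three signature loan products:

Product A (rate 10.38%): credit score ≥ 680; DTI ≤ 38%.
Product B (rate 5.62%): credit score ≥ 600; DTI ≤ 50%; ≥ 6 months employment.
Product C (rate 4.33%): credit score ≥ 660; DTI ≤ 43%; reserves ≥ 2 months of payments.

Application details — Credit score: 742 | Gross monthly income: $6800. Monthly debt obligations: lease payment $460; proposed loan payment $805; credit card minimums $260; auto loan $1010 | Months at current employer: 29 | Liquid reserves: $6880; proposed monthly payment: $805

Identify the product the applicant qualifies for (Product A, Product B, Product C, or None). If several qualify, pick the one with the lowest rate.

Product C

Total debts = (460 + 805 + 260 + 1,010) = 2,535; DTI = 2,535/6,800 = 37.3%.
Reserves = 6,880/805 = 8.5 months.
Product A: score 742 ≥ 680; DTI 37.3% ≤ 38% → qualifies.
Product B: score 742 ≥ 600; DTI 37.3% ≤ 50%; employment 29 ≥ 6 mo → qualifies.
Product C: score 742 ≥ 660; DTI 37.3% ≤ 43%; reserves 8.5 ≥ 2 mo → qualifies.
Qualifying: Product A, Product B, Product C. Lowest rate is 4.33% → Product C.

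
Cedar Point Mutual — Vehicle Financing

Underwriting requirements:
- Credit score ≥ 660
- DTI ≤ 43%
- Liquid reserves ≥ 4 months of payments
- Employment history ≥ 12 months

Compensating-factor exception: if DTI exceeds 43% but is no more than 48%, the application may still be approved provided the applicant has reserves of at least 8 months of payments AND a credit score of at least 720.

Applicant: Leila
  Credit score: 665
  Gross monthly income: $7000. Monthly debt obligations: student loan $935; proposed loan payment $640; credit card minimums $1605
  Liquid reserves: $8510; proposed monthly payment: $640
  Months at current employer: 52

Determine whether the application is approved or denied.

Denied

Credit score 665 ≥ 660 (meets base)
Total debts = (935 + 640 + 1,605) = 3,180. DTI: 3,180 ÷ 7,000 = 45.4%, over the 43% base limit.
Reserves = 8,510/640 = 13.3 months ≥ 4
Employment 52 ≥ 12 months
45.4% falls in the override range (43%–48%), so the compensating-factor test applies.
Reserves 13.3 ≥ 8 months; credit score 665 < 720.
Compensating-factor requirement not fully met.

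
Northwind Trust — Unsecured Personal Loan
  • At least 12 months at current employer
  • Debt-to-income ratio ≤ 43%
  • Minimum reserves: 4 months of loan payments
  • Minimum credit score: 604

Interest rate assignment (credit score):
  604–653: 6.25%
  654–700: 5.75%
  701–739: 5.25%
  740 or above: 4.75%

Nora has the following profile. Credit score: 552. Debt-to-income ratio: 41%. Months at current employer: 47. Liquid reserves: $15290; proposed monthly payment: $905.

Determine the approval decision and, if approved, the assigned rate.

Credit score 552 < 604 (below minimum)
Reserves = 15,290/905 = 16.9 months ≥ 4
DTI 41% ≤ 43%
Employment 47 ≥ 12 months
Not all requirements met → denied.

Denied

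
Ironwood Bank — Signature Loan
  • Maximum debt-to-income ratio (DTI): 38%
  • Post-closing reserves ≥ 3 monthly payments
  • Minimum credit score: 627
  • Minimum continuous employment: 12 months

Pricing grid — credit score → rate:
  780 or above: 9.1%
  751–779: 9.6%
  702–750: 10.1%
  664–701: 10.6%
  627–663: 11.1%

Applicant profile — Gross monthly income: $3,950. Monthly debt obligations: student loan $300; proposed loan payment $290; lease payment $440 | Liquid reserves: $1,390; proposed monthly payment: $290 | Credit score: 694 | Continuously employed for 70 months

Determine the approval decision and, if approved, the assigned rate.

Credit score 694 ≥ 627 (meets minimum)
Reserves = 1,390/290 = 4.8 months ≥ 3
Employment 70 ≥ 12 months
Total monthly debts = (300 + 290 + 440) = 1,030. Debt-to-income = 1,030/3,950 = 26.1% — meets 38% limit
All requirements met. Score 694 falls in the 664–701 tier → 10.6%.

Approved at 10.6%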